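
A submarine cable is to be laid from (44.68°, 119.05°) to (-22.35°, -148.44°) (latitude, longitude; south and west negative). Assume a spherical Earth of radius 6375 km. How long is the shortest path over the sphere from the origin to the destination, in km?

Haversine: a = sin²(Δφ/2)+cos φ₁ cos φ₂ sin²(Δλ/2) = 0.64809;  σ = 2·atan2(√a,√(1−a))
σ = 107.228° → d = Rσ = 6375·1.87149 = 11931 km

11931 km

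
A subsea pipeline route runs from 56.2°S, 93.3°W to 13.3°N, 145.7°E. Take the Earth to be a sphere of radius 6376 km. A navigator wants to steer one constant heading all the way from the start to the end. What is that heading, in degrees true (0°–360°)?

Δψ = ln[tan(π/4+φ₂/2)/tan(π/4+φ₁/2)] = +1.4256
Δλ = -2.1118 rad (taken the short way round)
course = atan2(Δλ, Δψ) = 304.02°

304.0°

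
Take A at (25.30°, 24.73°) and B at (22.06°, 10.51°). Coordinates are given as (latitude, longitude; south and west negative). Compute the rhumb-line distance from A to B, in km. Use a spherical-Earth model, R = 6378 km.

1494 km

Δψ = ln[tan(π/4+φ₂/2)/tan(π/4+φ₁/2)] = -0.0618;  Δφ = -0.0565 rad,  Δλ = -0.2482 rad
q = Δφ/Δψ = 0.9156
d = R·√(Δφ² + q²Δλ²) = 6378·0.23418 = 1494 km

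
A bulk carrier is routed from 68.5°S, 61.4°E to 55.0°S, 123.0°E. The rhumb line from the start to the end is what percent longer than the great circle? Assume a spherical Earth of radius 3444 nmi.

Great circle: σ = 0.5313 rad → d_gc = Rσ = 1829.9 nmi
Rhumb: Δφ = +0.2356, Δλ = +1.0751, Δψ = +0.5073, q = Δφ/Δψ = 0.4645 → d_rh = R√(Δφ²+q²Δλ²) = 1901.7 nmi
Excess = (1901.7 − 1829.9) / 1829.9 = 71.8 / 1829.9 = 3.92% ≈ 3.9%

3.9%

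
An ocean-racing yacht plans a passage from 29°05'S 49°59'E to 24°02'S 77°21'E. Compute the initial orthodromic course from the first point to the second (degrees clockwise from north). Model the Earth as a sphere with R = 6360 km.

N = sin Δλ·cos φ₂ = +0.4198;  D = cos φ₁ sin φ₂ − sin φ₁ cos φ₂ cos Δλ = +0.0383
initial course = atan2(N, D) = 84.78°

84.8°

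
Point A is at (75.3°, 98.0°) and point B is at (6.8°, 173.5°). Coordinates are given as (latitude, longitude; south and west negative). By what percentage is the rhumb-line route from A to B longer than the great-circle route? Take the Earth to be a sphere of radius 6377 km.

Great circle: σ = 1.3922 rad → d_gc = Rσ = 8878.3 km
Rhumb: Δφ = -1.1956, Δλ = +1.3177, Δψ = -1.9291, q = Δφ/Δψ = 0.6198 → d_rh = R√(Δφ²+q²Δλ²) = 9233.0 km
Excess = (9233.0 − 8878.3) / 8878.3 = 354.7 / 8878.3 = 4.00% ≈ 4.0%

4.0%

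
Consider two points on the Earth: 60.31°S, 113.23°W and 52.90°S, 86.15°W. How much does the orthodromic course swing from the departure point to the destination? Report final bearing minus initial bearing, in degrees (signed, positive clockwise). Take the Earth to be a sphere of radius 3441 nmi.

At departure: θ₁ = atan2(sin Δλ cos φ₂, cos φ₁ sin φ₂ − sin φ₁ cos φ₂ cos Δλ) = 75.40°
At arrival: θ₂ = atan2(sin Δλ cos φ₁, −cos φ₂ sin φ₁ + sin φ₂ cos φ₁ cos Δλ) = 52.62°
Δθ = θ₂ − θ₁ = -22.8°

-22.8°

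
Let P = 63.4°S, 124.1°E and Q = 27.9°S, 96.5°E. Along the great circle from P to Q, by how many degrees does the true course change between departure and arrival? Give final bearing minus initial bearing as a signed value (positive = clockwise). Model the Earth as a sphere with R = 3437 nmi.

+20.9°

Initial bearing θ₁ = atan2(sin Δλ cos φ₂, cos φ₁ sin φ₂ − sin φ₁ cos φ₂ cos Δλ) = 320.16°
Final bearing θ₂ = (initial bearing from the destination back to the start) + 180° = 341.06°
Δθ = θ₂ − θ₁ = +20.9°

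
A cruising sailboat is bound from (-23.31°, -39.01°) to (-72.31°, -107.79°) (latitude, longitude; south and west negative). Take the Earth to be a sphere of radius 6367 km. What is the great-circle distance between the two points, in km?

Haversine: a = sin²(Δφ/2)+cos φ₁ cos φ₂ sin²(Δλ/2) = 0.26100;  σ = 2·atan2(√a,√(1−a))
σ = 61.445° → d = Rσ = 6367·1.07242 = 6828 km

6828 km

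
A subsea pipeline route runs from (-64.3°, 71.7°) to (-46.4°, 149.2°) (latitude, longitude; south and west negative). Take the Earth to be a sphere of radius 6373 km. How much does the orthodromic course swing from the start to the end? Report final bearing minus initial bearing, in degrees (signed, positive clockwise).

Initial bearing θ₁ = atan2(sin Δλ cos φ₂, cos φ₁ sin φ₂ − sin φ₁ cos φ₂ cos Δλ) = 104.93°
Final bearing θ₂ = (initial bearing from the destination back to the start) + 180° = 37.42°
Δθ = θ₂ − θ₁ = -67.5°

-67.5°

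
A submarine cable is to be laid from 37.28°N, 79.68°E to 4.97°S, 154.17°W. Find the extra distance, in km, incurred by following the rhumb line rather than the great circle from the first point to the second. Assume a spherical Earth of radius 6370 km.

Great circle: cos σ = sin φ₁ sin φ₂ + cos φ₁ cos φ₂ cos Δλ,  σ = 2.1177 rad → d_gc = 13490.1 km
Rhumb line: Δψ = -0.7890, q = Δφ/Δψ = 0.9346, d_rh = R√(Δφ²+q²Δλ²) = 13924.5 km
Excess = 13924.5 − 13490.1 = 434.4 ≈ 434 km

434 km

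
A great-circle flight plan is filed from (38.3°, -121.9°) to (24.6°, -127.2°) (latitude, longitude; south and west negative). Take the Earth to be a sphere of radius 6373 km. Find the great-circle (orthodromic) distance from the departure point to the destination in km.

1604 km

cos σ = sin φ₁ sin φ₂ + cos φ₁ cos φ₂ cos Δλ
      = sin(38.30°)sin(24.60°) + cos(38.30°)cos(24.60°)cos(-5.30°) = 0.9685
σ = 14.419° → d = Rσ = 6373·0.25167 = 1604 km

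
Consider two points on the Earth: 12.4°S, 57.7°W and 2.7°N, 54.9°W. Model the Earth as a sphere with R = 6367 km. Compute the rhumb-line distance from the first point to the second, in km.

1706 km

Rhumb course C = atan2(Δλ, Δψ) with Δψ = ln[tan(π/4+φ₂/2)/tan(π/4+φ₁/2)] = +0.2653, Δλ = +0.0489 → C = 10.44°
d = R·|Δφ| / |cos C| = 6367·0.26354 / 0.98345 = 1706 km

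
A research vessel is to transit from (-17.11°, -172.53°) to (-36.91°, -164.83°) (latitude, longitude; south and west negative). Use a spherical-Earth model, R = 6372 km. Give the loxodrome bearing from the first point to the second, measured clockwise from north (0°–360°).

Δψ = ln[tan(π/4+φ₂/2)/tan(π/4+φ₁/2)] = -0.3909
Δλ = +0.1344 rad (taken the short way round)
course = atan2(Δλ, Δψ) = 161.03°

161.0°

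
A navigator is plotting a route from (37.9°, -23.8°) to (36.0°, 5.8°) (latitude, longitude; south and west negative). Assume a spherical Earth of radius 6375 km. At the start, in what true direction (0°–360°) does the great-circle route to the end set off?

θ = atan2( sin Δλ·cos φ₂ ,  cos φ₁ sin φ₂ − sin φ₁ cos φ₂ cos Δλ )
  = atan2(+0.3996, +0.0317) = 85.46°

85.5°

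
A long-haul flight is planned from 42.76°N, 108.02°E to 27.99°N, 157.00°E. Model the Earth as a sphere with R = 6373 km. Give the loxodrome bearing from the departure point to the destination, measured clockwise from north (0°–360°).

110.4°

Meridional parts: M(φ₁)=+0.8271, M(φ₂)=+0.5092 → ΔM = -0.3179;  Δλ = +0.8549 rad
tan C = Δλ / ΔM = -2.6888 → C = 110.40°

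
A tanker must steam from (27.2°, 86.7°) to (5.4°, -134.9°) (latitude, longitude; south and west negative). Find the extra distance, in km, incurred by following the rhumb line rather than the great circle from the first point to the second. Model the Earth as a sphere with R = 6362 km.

603 km

Great circle: cos σ = sin φ₁ sin φ₂ + cos φ₁ cos φ₂ cos Δλ,  σ = 2.2384 rad → d_gc = 14240.9 km
Rhumb line: Δψ = -0.3992, q = Δφ/Δψ = 0.9530, d_rh = R√(Δφ²+q²Δλ²) = 14844.0 km
Excess = 14844.0 − 14240.9 = 603.1 ≈ 603 km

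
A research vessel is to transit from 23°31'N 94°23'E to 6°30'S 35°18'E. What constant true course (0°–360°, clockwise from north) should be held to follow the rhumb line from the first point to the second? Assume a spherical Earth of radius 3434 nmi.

Δψ = ln[tan(π/4+φ₂/2)/tan(π/4+φ₁/2)] = -0.5362
Δλ = -1.0312 rad (taken the short way round)
course = atan2(Δλ, Δψ) = 242.53°

242.5°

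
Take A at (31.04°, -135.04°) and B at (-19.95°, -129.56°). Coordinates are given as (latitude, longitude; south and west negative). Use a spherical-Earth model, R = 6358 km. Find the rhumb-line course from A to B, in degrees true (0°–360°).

174.1°

Δψ = ln[tan(π/4+φ₂/2)/tan(π/4+φ₁/2)] = -0.9258
Δλ = +0.0956 rad (taken the short way round)
course = atan2(Δλ, Δψ) = 174.10°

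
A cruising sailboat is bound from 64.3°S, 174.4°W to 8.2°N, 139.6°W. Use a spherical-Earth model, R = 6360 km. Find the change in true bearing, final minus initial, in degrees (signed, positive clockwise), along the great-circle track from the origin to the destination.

Initial bearing θ₁ = atan2(sin Δλ cos φ₂, cos φ₁ sin φ₂ − sin φ₁ cos φ₂ cos Δλ) = 35.42°
Final bearing θ₂ = (initial bearing from the destination back to the start) + 180° = 14.71°
Δθ = θ₂ − θ₁ = -20.7°

-20.7°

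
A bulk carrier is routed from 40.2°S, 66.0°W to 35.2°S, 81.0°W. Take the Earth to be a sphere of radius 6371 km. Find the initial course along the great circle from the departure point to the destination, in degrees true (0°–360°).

θ = atan2( sin Δλ·cos φ₂ ,  cos φ₁ sin φ₂ − sin φ₁ cos φ₂ cos Δλ )
  = atan2(-0.2115, +0.0692) = 288.11°

288.1°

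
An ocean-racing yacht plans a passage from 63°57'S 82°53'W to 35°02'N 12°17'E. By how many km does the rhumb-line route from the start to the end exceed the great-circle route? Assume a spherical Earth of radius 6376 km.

285 km

Great circle: cos σ = sin φ₁ sin φ₂ + cos φ₁ cos φ₂ cos Δλ,  σ = 2.1509 rad → d_gc = 13714.2 km
Rhumb line: Δψ = +2.1175, q = Δφ/Δψ = 0.8159, d_rh = R√(Δφ²+q²Δλ²) = 13999.6 km
Excess = 13999.6 − 13714.2 = 285.4 ≈ 285 km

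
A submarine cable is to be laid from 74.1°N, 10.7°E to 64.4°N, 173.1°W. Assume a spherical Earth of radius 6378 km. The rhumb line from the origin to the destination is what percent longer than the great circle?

Great circle: σ = 0.7239 rad → d_gc = Rσ = 4617.2 km
Rhumb: Δφ = -0.1693, Δλ = +3.0753, Δψ = -0.4867, q = Δφ/Δψ = 0.3479 → d_rh = R√(Δφ²+q²Δλ²) = 6908.2 km
Excess = (6908.2 − 4617.2) / 4617.2 = 2291.0 / 4617.2 = 49.62% ≈ 49.6%

49.6%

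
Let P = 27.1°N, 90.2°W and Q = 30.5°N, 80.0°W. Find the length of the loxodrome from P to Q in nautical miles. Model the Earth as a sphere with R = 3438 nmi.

574 nmi

Δψ = ln[tan(π/4+φ₂/2)/tan(π/4+φ₁/2)] = +0.0677;  Δφ = +0.0593 rad,  Δλ = +0.1780 rad
q = Δφ/Δψ = 0.8761
d = R·√(Δφ² + q²Δλ²) = 3438·0.16687 = 574 nmi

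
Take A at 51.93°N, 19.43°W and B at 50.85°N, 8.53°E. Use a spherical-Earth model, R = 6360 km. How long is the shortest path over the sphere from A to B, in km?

1928 km

Haversine: a = sin²(Δφ/2)+cos φ₁ cos φ₂ sin²(Δλ/2) = 0.02281;  σ = 2·atan2(√a,√(1−a))
σ = 17.373° → d = Rσ = 6360·0.30322 = 1928 km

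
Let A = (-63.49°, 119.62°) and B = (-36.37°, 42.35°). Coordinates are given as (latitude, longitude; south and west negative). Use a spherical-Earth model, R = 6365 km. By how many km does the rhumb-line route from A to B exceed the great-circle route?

Great circle: cos σ = sin φ₁ sin φ₂ + cos φ₁ cos φ₂ cos Δλ,  σ = 0.9149 rad → d_gc = 5823.5 km
Rhumb line: Δψ = +0.7635, q = Δφ/Δψ = 0.6199, d_rh = R√(Δφ²+q²Δλ²) = 6115.2 km
Excess = 6115.2 − 5823.5 = 291.7 ≈ 292 km

292 km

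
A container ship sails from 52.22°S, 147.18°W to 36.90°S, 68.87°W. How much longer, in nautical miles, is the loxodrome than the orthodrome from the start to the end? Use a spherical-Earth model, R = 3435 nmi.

144 nmi

Great circle: cos σ = sin φ₁ sin φ₂ + cos φ₁ cos φ₂ cos Δλ,  σ = 0.9596 rad → d_gc = 3296.4 nmi
Rhumb line: Δψ = +0.3786, q = Δφ/Δψ = 0.7062, d_rh = R√(Δφ²+q²Δλ²) = 3440.5 nmi
Excess = 3440.5 − 3296.4 = 144.1 ≈ 144 nmi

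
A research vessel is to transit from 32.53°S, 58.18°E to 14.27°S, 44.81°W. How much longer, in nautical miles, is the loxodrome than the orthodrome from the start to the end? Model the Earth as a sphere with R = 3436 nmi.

Great circle: cos σ = sin φ₁ sin φ₂ + cos φ₁ cos φ₂ cos Δλ,  σ = 1.6219 rad → d_gc = 5573.0 nmi
Rhumb line: Δψ = +0.3493, q = Δφ/Δψ = 0.9124, d_rh = R√(Δφ²+q²Δλ²) = 5740.6 nmi
Excess = 5740.6 − 5573.0 = 167.6 ≈ 168 nmi

168 nmi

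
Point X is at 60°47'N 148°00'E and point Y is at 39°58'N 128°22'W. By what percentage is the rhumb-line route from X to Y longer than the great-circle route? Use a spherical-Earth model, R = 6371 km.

6.0%

Great circle: σ = 0.9247 rad → d_gc = Rσ = 5891.0 km
Rhumb: Δφ = -0.3633, Δλ = +1.4597, Δψ = -0.5825, q = Δφ/Δψ = 0.6237 → d_rh = R√(Δφ²+q²Δλ²) = 6245.4 km
Excess = (6245.4 − 5891.0) / 5891.0 = 354.4 / 5891.0 = 6.02% ≈ 6.0%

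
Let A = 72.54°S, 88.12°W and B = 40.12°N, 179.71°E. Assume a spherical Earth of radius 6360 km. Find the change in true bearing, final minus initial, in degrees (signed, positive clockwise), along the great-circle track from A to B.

+55.2°

At departure: θ₁ = atan2(sin Δλ cos φ₂, cos φ₁ sin φ₂ − sin φ₁ cos φ₂ cos Δλ) = 282.24°
At arrival: θ₂ = atan2(sin Δλ cos φ₁, −cos φ₂ sin φ₁ + sin φ₂ cos φ₁ cos Δλ) = 337.45°
Δθ = θ₂ − θ₁ = +55.2°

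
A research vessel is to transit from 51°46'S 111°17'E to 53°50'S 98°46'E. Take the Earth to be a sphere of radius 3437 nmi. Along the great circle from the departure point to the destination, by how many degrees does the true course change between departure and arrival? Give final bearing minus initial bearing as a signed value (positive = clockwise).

+10.0°

Initial bearing θ₁ = atan2(sin Δλ cos φ₂, cos φ₁ sin φ₂ − sin φ₁ cos φ₂ cos Δλ) = 249.79°
Final bearing θ₂ = (initial bearing from the destination back to the start) + 180° = 259.78°
Δθ = θ₂ − θ₁ = +10.0°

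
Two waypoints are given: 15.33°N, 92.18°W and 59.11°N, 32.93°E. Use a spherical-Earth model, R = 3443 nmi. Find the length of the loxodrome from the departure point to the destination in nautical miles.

6239 nmi

Rhumb course C = atan2(Δλ, Δψ) with Δψ = ln[tan(π/4+φ₂/2)/tan(π/4+φ₁/2)] = +1.0155, Δλ = +2.1836 → C = 65.06°
d = R·|Δφ| / |cos C| = 3443·0.76411 / 0.42169 = 6239 nmi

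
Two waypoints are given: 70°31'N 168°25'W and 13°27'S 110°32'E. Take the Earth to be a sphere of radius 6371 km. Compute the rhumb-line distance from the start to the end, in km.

Δψ = ln[tan(π/4+φ₂/2)/tan(π/4+φ₁/2)] = -1.9990;  Δφ = -1.4655 rad,  Δλ = -1.4146 rad
q = Δφ/Δψ = 0.7331
d = R·√(Δφ² + q²Δλ²) = 6371·1.79530 = 11438 km

11438 km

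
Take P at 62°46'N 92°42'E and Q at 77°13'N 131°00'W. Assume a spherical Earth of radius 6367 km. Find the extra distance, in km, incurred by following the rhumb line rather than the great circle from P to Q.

Great circle: cos σ = sin φ₁ sin φ₂ + cos φ₁ cos φ₂ cos Δλ,  σ = 0.6536 rad → d_gc = 4161.39 km
Rhumb line: Δψ = +0.7712, q = Δφ/Δψ = 0.3270, d_rh = R√(Δφ²+q²Δλ²) = 5206.87 km
Excess = 5206.87 − 4161.39 = 1045.48 ≈ 1045 km

1045 km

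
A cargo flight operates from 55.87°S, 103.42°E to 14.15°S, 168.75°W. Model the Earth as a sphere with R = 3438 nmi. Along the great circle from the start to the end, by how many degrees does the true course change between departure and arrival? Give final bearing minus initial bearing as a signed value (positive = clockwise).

Initial bearing θ₁ = atan2(sin Δλ cos φ₂, cos φ₁ sin φ₂ − sin φ₁ cos φ₂ cos Δλ) = 96.29°
Final bearing θ₂ = (initial bearing from the destination back to the start) + 180° = 35.11°
Δθ = θ₂ − θ₁ = -61.2°

-61.2°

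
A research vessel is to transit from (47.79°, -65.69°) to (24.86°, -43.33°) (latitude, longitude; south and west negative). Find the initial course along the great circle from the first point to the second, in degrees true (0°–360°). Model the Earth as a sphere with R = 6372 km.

134.5°

N = sin Δλ·cos φ₂ = +0.3452;  D = cos φ₁ sin φ₂ − sin φ₁ cos φ₂ cos Δλ = -0.3391
initial course = atan2(N, D) = 134.49°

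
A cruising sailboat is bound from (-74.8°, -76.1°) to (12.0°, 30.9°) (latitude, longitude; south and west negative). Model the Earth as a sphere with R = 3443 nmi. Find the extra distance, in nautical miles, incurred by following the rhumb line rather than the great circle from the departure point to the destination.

Great circle: cos σ = sin φ₁ sin φ₂ + cos φ₁ cos φ₂ cos Δλ,  σ = 1.8500 rad → d_gc = 6369.7 nmi
Rhumb line: Δψ = +2.2252, q = Δφ/Δψ = 0.6808, d_rh = R√(Δφ²+q²Δλ²) = 6809.5 nmi
Excess = 6809.5 − 6369.7 = 439.8 ≈ 440 nmi

440 nmi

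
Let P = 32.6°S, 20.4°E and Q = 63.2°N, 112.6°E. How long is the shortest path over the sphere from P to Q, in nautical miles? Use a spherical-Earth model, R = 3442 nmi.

7191 nmi

Haversine: a = sin²(Δφ/2)+cos φ₁ cos φ₂ sin²(Δλ/2) = 0.74774;  σ = 2·atan2(√a,√(1−a))
σ = 119.701° → d = Rσ = 3442·2.08918 = 7191 nmi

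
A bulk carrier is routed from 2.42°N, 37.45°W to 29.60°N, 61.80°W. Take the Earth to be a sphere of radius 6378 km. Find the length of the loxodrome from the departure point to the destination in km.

3974 km

Rhumb course C = atan2(Δλ, Δψ) with Δψ = ln[tan(π/4+φ₂/2)/tan(π/4+φ₁/2)] = +0.4990, Δλ = -0.4250 → C = 319.58°
d = R·|Δφ| / |cos C| = 6378·0.47438 / 0.76132 = 3974 km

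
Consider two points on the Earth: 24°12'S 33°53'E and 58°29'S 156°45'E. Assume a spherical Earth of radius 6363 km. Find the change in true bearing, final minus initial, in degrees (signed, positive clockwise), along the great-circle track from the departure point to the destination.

Initial bearing θ₁ = atan2(sin Δλ cos φ₂, cos φ₁ sin φ₂ − sin φ₁ cos φ₂ cos Δλ) = 153.84°
Final bearing θ₂ = (initial bearing from the destination back to the start) + 180° = 50.29°
Δθ = θ₂ − θ₁ = -103.5°

-103.5°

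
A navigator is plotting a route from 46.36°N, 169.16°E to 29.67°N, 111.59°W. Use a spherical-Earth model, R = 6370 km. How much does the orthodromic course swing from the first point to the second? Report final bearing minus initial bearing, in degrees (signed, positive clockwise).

+54.5°

At departure: θ₁ = atan2(sin Δλ cos φ₂, cos φ₁ sin φ₂ − sin φ₁ cos φ₂ cos Δλ) = 75.28°
At arrival: θ₂ = atan2(sin Δλ cos φ₁, −cos φ₂ sin φ₁ + sin φ₂ cos φ₁ cos Δλ) = 129.81°
Δθ = θ₂ − θ₁ = +54.5°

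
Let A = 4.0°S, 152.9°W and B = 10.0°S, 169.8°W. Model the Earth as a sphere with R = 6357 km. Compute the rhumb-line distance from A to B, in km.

1976 km

Rhumb course C = atan2(Δλ, Δψ) with Δψ = ln[tan(π/4+φ₂/2)/tan(π/4+φ₁/2)] = -0.1056, Δλ = -0.2950 → C = 250.31°
d = R·|Δφ| / |cos C| = 6357·0.10472 / 0.33694 = 1976 km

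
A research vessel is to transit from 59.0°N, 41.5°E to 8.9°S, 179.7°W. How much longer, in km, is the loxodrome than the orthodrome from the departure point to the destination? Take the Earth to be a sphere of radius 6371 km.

1330 km

Great circle: cos σ = sin φ₁ sin φ₂ + cos φ₁ cos φ₂ cos Δλ,  σ = 2.1124 rad → d_gc = 13457.79 km
Rhumb line: Δψ = -1.4385, q = Δφ/Δψ = 0.8238, d_rh = R√(Δφ²+q²Δλ²) = 14787.35 km
Excess = 14787.35 − 13457.79 = 1329.56 ≈ 1330 km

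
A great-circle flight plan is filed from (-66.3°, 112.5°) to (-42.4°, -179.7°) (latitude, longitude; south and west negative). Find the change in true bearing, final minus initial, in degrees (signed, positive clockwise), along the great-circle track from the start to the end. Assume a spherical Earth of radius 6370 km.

-58.3°

At departure: θ₁ = atan2(sin Δλ cos φ₂, cos φ₁ sin φ₂ − sin φ₁ cos φ₂ cos Δλ) = 91.30°
At arrival: θ₂ = atan2(sin Δλ cos φ₁, −cos φ₂ sin φ₁ + sin φ₂ cos φ₁ cos Δλ) = 32.97°
Δθ = θ₂ − θ₁ = -58.3°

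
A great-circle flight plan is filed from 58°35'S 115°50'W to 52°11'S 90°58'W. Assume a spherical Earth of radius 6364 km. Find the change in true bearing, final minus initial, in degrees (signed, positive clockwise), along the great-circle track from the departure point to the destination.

At departure: θ₁ = atan2(sin Δλ cos φ₂, cos φ₁ sin φ₂ − sin φ₁ cos φ₂ cos Δλ) = 76.28°
At arrival: θ₂ = atan2(sin Δλ cos φ₁, −cos φ₂ sin φ₁ + sin φ₂ cos φ₁ cos Δλ) = 55.68°
Δθ = θ₂ − θ₁ = -20.6°

-20.6°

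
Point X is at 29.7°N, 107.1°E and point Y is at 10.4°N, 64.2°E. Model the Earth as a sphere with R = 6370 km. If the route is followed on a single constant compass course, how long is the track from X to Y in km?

Δψ = ln[tan(π/4+φ₂/2)/tan(π/4+φ₁/2)] = -0.3607;  Δφ = -0.3368 rad,  Δλ = -0.7487 rad
q = Δφ/Δψ = 0.9337
d = R·√(Δφ² + q²Δλ²) = 6370·0.77605 = 4943 km

4943 km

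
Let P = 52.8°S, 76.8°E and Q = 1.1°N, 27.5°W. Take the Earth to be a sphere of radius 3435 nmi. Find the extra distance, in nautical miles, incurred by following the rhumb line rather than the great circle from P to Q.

250 nmi

Great circle: cos σ = sin φ₁ sin φ₂ + cos φ₁ cos φ₂ cos Δλ,  σ = 1.7361 rad → d_gc = 5963.7 nmi
Rhumb line: Δψ = +1.1082, q = Δφ/Δψ = 0.8488, d_rh = R√(Δφ²+q²Δλ²) = 6214.1 nmi
Excess = 6214.1 − 5963.7 = 250.4 ≈ 250 nmi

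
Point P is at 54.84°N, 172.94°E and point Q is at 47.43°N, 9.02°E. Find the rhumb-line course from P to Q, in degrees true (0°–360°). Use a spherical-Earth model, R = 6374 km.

265.9°

Δψ = ln[tan(π/4+φ₂/2)/tan(π/4+φ₁/2)] = -0.2067
Δλ = -2.8609 rad (taken the short way round)
course = atan2(Δλ, Δψ) = 265.87°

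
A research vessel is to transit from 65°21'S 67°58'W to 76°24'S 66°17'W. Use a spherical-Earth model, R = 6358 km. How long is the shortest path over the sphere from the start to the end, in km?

Haversine: a = sin²(Δφ/2)+cos φ₁ cos φ₂ sin²(Δλ/2) = 0.00929;  σ = 2·atan2(√a,√(1−a))
σ = 11.063° → d = Rσ = 6358·0.19308 = 1228 km

1228 km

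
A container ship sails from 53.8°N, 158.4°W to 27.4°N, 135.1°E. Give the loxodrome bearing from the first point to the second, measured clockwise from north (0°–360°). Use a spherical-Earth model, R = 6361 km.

Meridional parts: M(φ₁)=+1.1183, M(φ₂)=+0.4976 → ΔM = -0.6207;  Δλ = -1.1606 rad
tan C = Δλ / ΔM = +1.8699 → C = 241.86°

241.9°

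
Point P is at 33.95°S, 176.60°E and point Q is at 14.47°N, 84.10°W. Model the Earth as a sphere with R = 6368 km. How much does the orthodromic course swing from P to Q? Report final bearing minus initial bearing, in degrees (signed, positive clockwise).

-24.6°

Initial bearing θ₁ = atan2(sin Δλ cos φ₂, cos φ₁ sin φ₂ − sin φ₁ cos φ₂ cos Δλ) = 82.85°
Final bearing θ₂ = (initial bearing from the destination back to the start) + 180° = 58.22°
Δθ = θ₂ − θ₁ = -24.6°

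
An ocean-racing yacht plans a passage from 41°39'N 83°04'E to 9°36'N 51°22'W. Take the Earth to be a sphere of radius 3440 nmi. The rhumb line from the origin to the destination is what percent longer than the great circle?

8.1%

Great circle: σ = 1.9877 rad → d_gc = Rσ = 6837.8 nmi
Rhumb: Δφ = -0.5594, Δλ = -2.3463, Δψ = -0.6326, q = Δφ/Δψ = 0.8842 → d_rh = R√(Δφ²+q²Δλ²) = 7391.6 nmi
Excess = (7391.6 − 6837.8) / 6837.8 = 553.8 / 6837.8 = 8.10% ≈ 8.1%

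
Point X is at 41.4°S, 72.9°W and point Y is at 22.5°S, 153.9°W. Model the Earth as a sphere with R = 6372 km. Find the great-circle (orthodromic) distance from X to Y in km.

7652 km

Haversine: a = sin²(Δφ/2)+cos φ₁ cos φ₂ sin²(Δλ/2) = 0.31926;  σ = 2·atan2(√a,√(1−a))
σ = 68.809° → d = Rσ = 6372·1.20094 = 7652 km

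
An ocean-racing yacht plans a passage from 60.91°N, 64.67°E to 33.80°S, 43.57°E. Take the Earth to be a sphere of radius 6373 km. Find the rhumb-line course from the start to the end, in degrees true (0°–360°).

190.6°

Meridional parts: M(φ₁)=+1.3492, M(φ₂)=-0.6275 → ΔM = -1.9766;  Δλ = -0.3683 rad
tan C = Δλ / ΔM = +0.1863 → C = 190.55°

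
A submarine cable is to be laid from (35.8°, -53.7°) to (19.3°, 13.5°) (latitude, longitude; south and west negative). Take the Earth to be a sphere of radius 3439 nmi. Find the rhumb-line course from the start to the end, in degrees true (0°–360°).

Δψ = ln[tan(π/4+φ₂/2)/tan(π/4+φ₁/2)] = -0.3266
Δλ = +1.1729 rad (taken the short way round)
course = atan2(Δλ, Δψ) = 105.56°

105.6°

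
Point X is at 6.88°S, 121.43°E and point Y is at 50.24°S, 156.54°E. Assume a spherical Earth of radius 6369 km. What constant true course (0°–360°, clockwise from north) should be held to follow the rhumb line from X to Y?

145.7°

Meridional parts: M(φ₁)=-0.1204, M(φ₂)=-1.0172 → ΔM = -0.8968;  Δλ = +0.6128 rad
tan C = Δλ / ΔM = -0.6833 → C = 145.66°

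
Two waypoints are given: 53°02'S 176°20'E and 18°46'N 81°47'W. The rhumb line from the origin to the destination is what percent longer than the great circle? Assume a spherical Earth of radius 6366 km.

2.3%

Great circle: σ = 1.9544 rad → d_gc = Rσ = 12441.9 km
Rhumb: Δφ = +1.2531, Δλ = +1.7782, Δψ = +1.4294, q = Δφ/Δψ = 0.8767 → d_rh = R√(Δφ²+q²Δλ²) = 12733.3 km
Excess = (12733.3 − 12441.9) / 12441.9 = 291.4 / 12441.9 = 2.34% ≈ 2.3%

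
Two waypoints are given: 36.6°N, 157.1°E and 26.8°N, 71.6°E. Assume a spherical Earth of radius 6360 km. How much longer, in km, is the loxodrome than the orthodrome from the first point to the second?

Great circle: cos σ = sin φ₁ sin φ₂ + cos φ₁ cos φ₂ cos Δλ,  σ = 1.2397 rad → d_gc = 7884.7 km
Rhumb line: Δψ = -0.2015, q = Δφ/Δψ = 0.8490, d_rh = R√(Δφ²+q²Δλ²) = 8130.6 km
Excess = 8130.6 − 7884.7 = 245.9 ≈ 246 km

246 km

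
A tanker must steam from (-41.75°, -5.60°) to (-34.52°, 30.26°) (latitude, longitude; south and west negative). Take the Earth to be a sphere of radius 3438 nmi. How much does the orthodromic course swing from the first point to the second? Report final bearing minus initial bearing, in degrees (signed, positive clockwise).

Initial bearing θ₁ = atan2(sin Δλ cos φ₂, cos φ₁ sin φ₂ − sin φ₁ cos φ₂ cos Δλ) = 87.41°
Final bearing θ₂ = (initial bearing from the destination back to the start) + 180° = 64.76°
Δθ = θ₂ − θ₁ = -22.6°

-22.6°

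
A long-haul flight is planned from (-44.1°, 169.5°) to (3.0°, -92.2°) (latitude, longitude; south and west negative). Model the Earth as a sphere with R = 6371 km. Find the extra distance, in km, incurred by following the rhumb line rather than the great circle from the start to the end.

259 km

Great circle: cos σ = sin φ₁ sin φ₂ + cos φ₁ cos φ₂ cos Δλ,  σ = 1.7112 rad → d_gc = 10902.07 km
Rhumb line: Δψ = +0.9117, q = Δφ/Δψ = 0.9017, d_rh = R√(Δφ²+q²Δλ²) = 11160.63 km
Excess = 11160.63 − 10902.07 = 258.56 ≈ 259 km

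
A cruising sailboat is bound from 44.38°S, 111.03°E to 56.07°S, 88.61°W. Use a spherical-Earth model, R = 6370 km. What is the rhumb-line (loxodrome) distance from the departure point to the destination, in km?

Δψ = ln[tan(π/4+φ₂/2)/tan(π/4+φ₁/2)] = -0.3211;  Δφ = -0.2040 rad,  Δλ = +2.7988 rad
q = Δφ/Δψ = 0.6354
d = R·√(Δφ² + q²Δλ²) = 6370·1.79013 = 11403 km

11403 km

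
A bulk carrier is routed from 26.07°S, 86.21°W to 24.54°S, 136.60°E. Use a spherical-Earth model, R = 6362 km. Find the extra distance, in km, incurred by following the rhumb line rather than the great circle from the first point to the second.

Great circle: cos σ = sin φ₁ sin φ₂ + cos φ₁ cos φ₂ cos Δλ,  σ = 2.0009 rad → d_gc = 12729.4 km
Rhumb line: Δψ = +0.0295, q = Δφ/Δψ = 0.9040, d_rh = R√(Δφ²+q²Δλ²) = 13772.0 km
Excess = 13772.0 − 12729.4 = 1042.6 ≈ 1043 km

1043 km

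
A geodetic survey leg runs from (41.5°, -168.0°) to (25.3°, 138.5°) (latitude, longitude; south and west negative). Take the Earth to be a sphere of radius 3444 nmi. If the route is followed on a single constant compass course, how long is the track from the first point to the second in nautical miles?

Δψ = ln[tan(π/4+φ₂/2)/tan(π/4+φ₁/2)] = -0.3408;  Δφ = -0.2827 rad,  Δλ = -0.9338 rad
q = Δφ/Δψ = 0.8296
d = R·√(Δφ² + q²Δλ²) = 3444·0.82465 = 2840 nmi

2840 nmi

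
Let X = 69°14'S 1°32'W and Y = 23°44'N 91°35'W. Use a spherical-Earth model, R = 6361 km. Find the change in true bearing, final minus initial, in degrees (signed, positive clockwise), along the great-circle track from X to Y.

At departure: θ₁ = atan2(sin Δλ cos φ₂, cos φ₁ sin φ₂ − sin φ₁ cos φ₂ cos Δλ) = 278.81°
At arrival: θ₂ = atan2(sin Δλ cos φ₁, −cos φ₂ sin φ₁ + sin φ₂ cos φ₁ cos Δλ) = 337.50°
Δθ = θ₂ − θ₁ = +58.7°

+58.7°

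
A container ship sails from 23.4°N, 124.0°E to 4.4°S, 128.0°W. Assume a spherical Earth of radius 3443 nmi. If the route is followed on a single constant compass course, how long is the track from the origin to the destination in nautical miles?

Δψ = ln[tan(π/4+φ₂/2)/tan(π/4+φ₁/2)] = -0.4971;  Δφ = -0.4852 rad,  Δλ = +1.8850 rad
q = Δφ/Δψ = 0.9760
d = R·√(Δφ² + q²Δλ²) = 3443·1.90264 = 6551 nmi

6551 nmi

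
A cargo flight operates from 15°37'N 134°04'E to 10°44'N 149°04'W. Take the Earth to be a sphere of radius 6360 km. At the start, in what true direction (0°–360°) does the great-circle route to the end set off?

82.9°

N = sin Δλ·cos φ₂ = +0.9568;  D = cos φ₁ sin φ₂ − sin φ₁ cos φ₂ cos Δλ = +0.1193
initial course = atan2(N, D) = 82.89°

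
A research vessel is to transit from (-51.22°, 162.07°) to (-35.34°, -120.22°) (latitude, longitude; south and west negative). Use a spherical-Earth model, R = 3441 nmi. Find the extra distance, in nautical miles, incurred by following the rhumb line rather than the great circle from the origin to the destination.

Great circle: cos σ = sin φ₁ sin φ₂ + cos φ₁ cos φ₂ cos Δλ,  σ = 0.9768 rad → d_gc = 3361.194 nmi
Rhumb line: Δψ = +0.3841, q = Δφ/Δψ = 0.7215, d_rh = R√(Δφ²+q²Δλ²) = 3499.688 nmi
Excess = 3499.688 − 3361.194 = 138.494 ≈ 138 nmi

138 nmi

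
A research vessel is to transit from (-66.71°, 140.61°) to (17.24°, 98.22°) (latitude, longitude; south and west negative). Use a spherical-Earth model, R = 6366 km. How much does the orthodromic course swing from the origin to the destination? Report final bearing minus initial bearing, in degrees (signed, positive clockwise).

+24.6°

At departure: θ₁ = atan2(sin Δλ cos φ₂, cos φ₁ sin φ₂ − sin φ₁ cos φ₂ cos Δλ) = 319.92°
At arrival: θ₂ = atan2(sin Δλ cos φ₁, −cos φ₂ sin φ₁ + sin φ₂ cos φ₁ cos Δλ) = 344.54°
Δθ = θ₂ − θ₁ = +24.6°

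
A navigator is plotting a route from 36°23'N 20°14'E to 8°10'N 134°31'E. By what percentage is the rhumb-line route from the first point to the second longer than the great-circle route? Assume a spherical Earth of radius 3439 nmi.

Great circle: σ = 1.8167 rad → d_gc = Rσ = 6247.7 nmi
Rhumb: Δφ = -0.4925, Δλ = +1.9946, Δψ = -0.5395, q = Δφ/Δψ = 0.9128 → d_rh = R√(Δφ²+q²Δλ²) = 6486.1 nmi
Excess = (6486.1 − 6247.7) / 6247.7 = 238.4 / 6247.7 = 3.82% ≈ 3.8%

3.8%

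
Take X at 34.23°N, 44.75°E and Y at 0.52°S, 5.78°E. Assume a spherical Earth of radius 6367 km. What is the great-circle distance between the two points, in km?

5599 km

Haversine: a = sin²(Δφ/2)+cos φ₁ cos φ₂ sin²(Δλ/2) = 0.18116;  σ = 2·atan2(√a,√(1−a))
σ = 50.381° → d = Rσ = 6367·0.87932 = 5599 km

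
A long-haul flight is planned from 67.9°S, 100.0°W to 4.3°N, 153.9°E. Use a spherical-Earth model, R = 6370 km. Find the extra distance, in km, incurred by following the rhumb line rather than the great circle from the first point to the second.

721 km

Great circle: cos σ = sin φ₁ sin φ₂ + cos φ₁ cos φ₂ cos Δλ,  σ = 1.7452 rad → d_gc = 11116.8 km
Rhumb line: Δψ = +1.7084, q = Δφ/Δψ = 0.7376, d_rh = R√(Δφ²+q²Δλ²) = 11837.9 km
Excess = 11837.9 − 11116.8 = 721.1 ≈ 721 km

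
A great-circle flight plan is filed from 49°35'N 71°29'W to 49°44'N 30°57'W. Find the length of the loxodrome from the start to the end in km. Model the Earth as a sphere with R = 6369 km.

2917 km

Δψ = ln[tan(π/4+φ₂/2)/tan(π/4+φ₁/2)] = +0.0040;  Δφ = +0.0026 rad,  Δλ = +0.7074 rad
q = Δφ/Δψ = 0.6473
d = R·√(Δφ² + q²Δλ²) = 6369·0.45796 = 2917 km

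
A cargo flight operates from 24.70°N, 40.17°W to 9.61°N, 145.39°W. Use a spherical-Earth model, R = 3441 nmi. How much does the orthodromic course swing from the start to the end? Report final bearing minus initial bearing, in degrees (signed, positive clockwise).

-42.5°

Initial bearing θ₁ = atan2(sin Δλ cos φ₂, cos φ₁ sin φ₂ − sin φ₁ cos φ₂ cos Δλ) = 285.28°
Final bearing θ₂ = (initial bearing from the destination back to the start) + 180° = 242.73°
Δθ = θ₂ − θ₁ = -42.5°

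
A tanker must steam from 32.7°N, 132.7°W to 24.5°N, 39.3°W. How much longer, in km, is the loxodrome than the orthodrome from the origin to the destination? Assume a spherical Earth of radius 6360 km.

288 km

Great circle: cos σ = sin φ₁ sin φ₂ + cos φ₁ cos φ₂ cos Δλ,  σ = 1.3912 rad → d_gc = 8848.1 km
Rhumb line: Δψ = -0.1632, q = Δφ/Δψ = 0.8768, d_rh = R√(Δφ²+q²Δλ²) = 9135.7 km
Excess = 9135.7 − 8848.1 = 287.6 ≈ 288 km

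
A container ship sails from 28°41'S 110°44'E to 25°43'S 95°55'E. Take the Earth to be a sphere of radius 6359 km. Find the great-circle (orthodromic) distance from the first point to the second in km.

1498 km

cos σ = sin φ₁ sin φ₂ + cos φ₁ cos φ₂ cos Δλ
      = sin(-28.68°)sin(-25.72°) + cos(-28.68°)cos(-25.72°)cos(-14.82°) = 0.9724
σ = 13.498° → d = Rσ = 6359·0.23558 = 1498 km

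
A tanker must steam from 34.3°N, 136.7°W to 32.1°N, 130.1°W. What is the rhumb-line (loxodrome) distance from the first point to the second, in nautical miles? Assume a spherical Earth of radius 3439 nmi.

Rhumb course C = atan2(Δλ, Δψ) with Δψ = ln[tan(π/4+φ₂/2)/tan(π/4+φ₁/2)] = -0.0459, Δλ = +0.1152 → C = 111.72°
d = R·|Δφ| / |cos C| = 3439·0.03840 / 0.37011 = 357 nmi

357 nmi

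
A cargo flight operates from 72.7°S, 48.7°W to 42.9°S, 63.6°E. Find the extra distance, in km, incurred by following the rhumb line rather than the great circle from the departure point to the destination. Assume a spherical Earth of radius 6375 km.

840 km

Great circle: cos σ = sin φ₁ sin φ₂ + cos φ₁ cos φ₂ cos Δλ,  σ = 0.9676 rad → d_gc = 6168.5 km
Rhumb line: Δψ = +1.0526, q = Δφ/Δψ = 0.4941, d_rh = R√(Δφ²+q²Δλ²) = 7008.1 km
Excess = 7008.1 − 6168.5 = 839.6 ≈ 840 km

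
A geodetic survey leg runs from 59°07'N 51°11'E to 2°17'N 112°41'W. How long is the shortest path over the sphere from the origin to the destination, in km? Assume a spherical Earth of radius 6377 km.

Haversine: a = sin²(Δφ/2)+cos φ₁ cos φ₂ sin²(Δλ/2) = 0.72925;  σ = 2·atan2(√a,√(1−a))
σ = 117.290° → d = Rσ = 6377·2.04710 = 13054 km

13054 km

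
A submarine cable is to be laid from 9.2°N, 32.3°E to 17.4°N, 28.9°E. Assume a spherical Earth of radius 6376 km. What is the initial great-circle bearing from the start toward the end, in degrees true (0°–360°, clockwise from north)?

338.4°

θ = atan2( sin Δλ·cos φ₂ ,  cos φ₁ sin φ₂ − sin φ₁ cos φ₂ cos Δλ )
  = atan2(-0.0566, +0.1429) = 338.39°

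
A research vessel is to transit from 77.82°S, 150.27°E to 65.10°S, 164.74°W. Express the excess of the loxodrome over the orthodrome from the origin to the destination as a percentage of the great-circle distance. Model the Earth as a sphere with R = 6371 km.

2.3%

Great circle: σ = 0.3193 rad → d_gc = Rσ = 2034.4 km
Rhumb: Δφ = +0.2220, Δλ = +0.7852, Δψ = +0.7272, q = Δφ/Δψ = 0.3053 → d_rh = R√(Δφ²+q²Δλ²) = 2081.6 km
Excess = (2081.6 − 2034.4) / 2034.4 = 47.2 / 2034.4 = 2.32% ≈ 2.3%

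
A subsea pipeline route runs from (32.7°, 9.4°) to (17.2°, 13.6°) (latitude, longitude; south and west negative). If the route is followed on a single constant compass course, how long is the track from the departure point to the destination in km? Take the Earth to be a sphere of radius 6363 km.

Δψ = ln[tan(π/4+φ₂/2)/tan(π/4+φ₁/2)] = -0.2997;  Δφ = -0.2705 rad,  Δλ = +0.0733 rad
q = Δφ/Δψ = 0.9027
d = R·√(Δφ² + q²Δλ²) = 6363·0.27850 = 1772 km

1772 km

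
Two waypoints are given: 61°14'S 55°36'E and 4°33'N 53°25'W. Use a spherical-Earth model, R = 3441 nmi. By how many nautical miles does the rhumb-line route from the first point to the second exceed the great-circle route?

357 nmi

Great circle: cos σ = sin φ₁ sin φ₂ + cos φ₁ cos φ₂ cos Δλ,  σ = 1.7986 rad → d_gc = 6189.0 nmi
Rhumb line: Δψ = +1.4403, q = Δφ/Δψ = 0.7971, d_rh = R√(Δφ²+q²Δλ²) = 6545.7 nmi
Excess = 6545.7 − 6189.0 = 356.7 ≈ 357 nmi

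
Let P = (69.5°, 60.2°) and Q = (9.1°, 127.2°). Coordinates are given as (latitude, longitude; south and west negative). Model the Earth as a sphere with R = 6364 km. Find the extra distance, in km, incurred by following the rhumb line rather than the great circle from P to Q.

234 km

Great circle: cos σ = sin φ₁ sin φ₂ + cos φ₁ cos φ₂ cos Δλ,  σ = 1.2836 rad → d_gc = 8168.9 km
Rhumb line: Δψ = -1.5507, q = Δφ/Δψ = 0.6798, d_rh = R√(Δφ²+q²Δλ²) = 8402.5 km
Excess = 8402.5 − 8168.9 = 233.6 ≈ 234 km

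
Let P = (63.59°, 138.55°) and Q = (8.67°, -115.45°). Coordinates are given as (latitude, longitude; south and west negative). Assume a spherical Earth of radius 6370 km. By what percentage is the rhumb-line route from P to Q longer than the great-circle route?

7.2%

Great circle: σ = 1.5570 rad → d_gc = Rσ = 9918.0 km
Rhumb: Δφ = -0.9585, Δλ = +1.8500, Δψ = -1.2978, q = Δφ/Δψ = 0.7386 → d_rh = R√(Δφ²+q²Δλ²) = 10632.1 km
Excess = (10632.1 − 9918.0) / 9918.0 = 714.1 / 9918.0 = 7.20% ≈ 7.2%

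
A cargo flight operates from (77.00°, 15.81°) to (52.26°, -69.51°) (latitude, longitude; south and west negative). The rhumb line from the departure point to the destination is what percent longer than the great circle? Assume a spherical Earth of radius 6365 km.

8.0%

Great circle: σ = 0.6733 rad → d_gc = Rσ = 4285.6 km
Rhumb: Δφ = -0.4318, Δλ = -1.4891, Δψ = -1.0986, q = Δφ/Δψ = 0.3931 → d_rh = R√(Δφ²+q²Δλ²) = 4629.5 km
Excess = (4629.5 − 4285.6) / 4285.6 = 343.9 / 4285.6 = 8.02% ≈ 8.0%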